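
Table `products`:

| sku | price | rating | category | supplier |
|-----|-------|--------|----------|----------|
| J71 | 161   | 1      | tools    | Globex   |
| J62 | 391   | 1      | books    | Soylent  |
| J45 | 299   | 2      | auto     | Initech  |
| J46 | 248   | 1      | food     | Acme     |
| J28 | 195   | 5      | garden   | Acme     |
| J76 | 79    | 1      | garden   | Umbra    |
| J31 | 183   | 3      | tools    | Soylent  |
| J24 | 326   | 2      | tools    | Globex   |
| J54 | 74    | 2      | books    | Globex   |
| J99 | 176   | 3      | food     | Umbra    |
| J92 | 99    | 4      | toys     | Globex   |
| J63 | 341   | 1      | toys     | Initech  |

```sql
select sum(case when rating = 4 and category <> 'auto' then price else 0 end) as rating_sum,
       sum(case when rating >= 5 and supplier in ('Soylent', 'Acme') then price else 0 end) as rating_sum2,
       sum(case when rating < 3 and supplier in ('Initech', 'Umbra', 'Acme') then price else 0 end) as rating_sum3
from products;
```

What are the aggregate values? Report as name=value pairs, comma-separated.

rating_sum=99, rating_sum2=195, rating_sum3=967

[rating_sum: rating = 4 and category <> 'auto']
sku=J71: ✗
sku=J62: ✗
sku=J45: ✗
sku=J46: ✗
sku=J28: ✗
sku=J76: ✗
sku=J31: ✗
sku=J24: ✗
sku=J54: ✗
sku=J99: ✗
sku=J92: ✓ → 99
sku=J63: ✗
rating_sum = 99
—
[rating_sum2: rating >= 5 and supplier in ('Soylent', 'Acme')]
sku=J71: ✗
sku=J62: ✗
sku=J45: ✗
sku=J46: ✗
sku=J28: ✓ → 195
sku=J76: ✗
sku=J31: ✗
sku=J24: ✗
sku=J54: ✗
sku=J99: ✗
sku=J92: ✗
sku=J63: ✗
rating_sum2 = 195
—
[rating_sum3: rating < 3 and supplier in ('Initech', 'Umbra', 'Acme')]
sku=J71: ✗
sku=J62: ✗
sku=J45: ✓ → 299
sku=J46: ✓ → 248
sku=J28: ✗
sku=J76: ✓ → 79
sku=J31: ✗
sku=J24: ✗
sku=J54: ✗
sku=J99: ✗
sku=J92: ✗
sku=J63: ✓ → 341
rating_sum3 = 299 + 248 + 79 + 341 = 967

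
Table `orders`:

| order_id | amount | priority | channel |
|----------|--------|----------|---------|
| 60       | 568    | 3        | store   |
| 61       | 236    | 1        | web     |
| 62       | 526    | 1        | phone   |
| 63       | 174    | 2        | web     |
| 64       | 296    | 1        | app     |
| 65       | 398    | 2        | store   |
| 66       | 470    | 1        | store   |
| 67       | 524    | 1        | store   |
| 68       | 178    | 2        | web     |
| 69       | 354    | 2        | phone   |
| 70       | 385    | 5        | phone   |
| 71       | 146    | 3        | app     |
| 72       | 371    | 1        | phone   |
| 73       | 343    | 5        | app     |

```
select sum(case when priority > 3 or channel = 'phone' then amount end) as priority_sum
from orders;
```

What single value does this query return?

order_id=60: ✗
order_id=61: ✗
order_id=62: ✓ → 526
order_id=63: ✗
order_id=64: ✗
order_id=65: ✗
order_id=66: ✗
order_id=67: ✗
order_id=68: ✗
order_id=69: ✓ → 354
order_id=70: ✓ → 385
order_id=71: ✗
order_id=72: ✓ → 371
order_id=73: ✓ → 343
priority_sum = 526 + 354 + 385 + 371 + 343 = 1979

1979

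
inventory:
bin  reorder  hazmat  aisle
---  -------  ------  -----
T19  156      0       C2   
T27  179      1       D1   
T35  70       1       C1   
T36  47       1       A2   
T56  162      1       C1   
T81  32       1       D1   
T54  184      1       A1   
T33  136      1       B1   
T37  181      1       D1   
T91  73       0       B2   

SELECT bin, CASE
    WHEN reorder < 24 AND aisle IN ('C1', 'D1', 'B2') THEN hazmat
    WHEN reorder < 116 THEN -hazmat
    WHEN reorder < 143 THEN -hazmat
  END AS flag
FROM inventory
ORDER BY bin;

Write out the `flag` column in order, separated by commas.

bin=T19: (no match → NULL) → NULL
bin=T27: (no match → NULL) → NULL
bin=T33: reorder < 143 → -1
bin=T35: reorder < 116 → -1
bin=T36: reorder < 116 → -1
bin=T37: (no match → NULL) → NULL
bin=T54: (no match → NULL) → NULL
bin=T56: (no match → NULL) → NULL
bin=T81: reorder < 116 → -1
bin=T91: reorder < 116 → 0

NULL, NULL, -1, -1, -1, NULL, NULL, NULL, -1, 0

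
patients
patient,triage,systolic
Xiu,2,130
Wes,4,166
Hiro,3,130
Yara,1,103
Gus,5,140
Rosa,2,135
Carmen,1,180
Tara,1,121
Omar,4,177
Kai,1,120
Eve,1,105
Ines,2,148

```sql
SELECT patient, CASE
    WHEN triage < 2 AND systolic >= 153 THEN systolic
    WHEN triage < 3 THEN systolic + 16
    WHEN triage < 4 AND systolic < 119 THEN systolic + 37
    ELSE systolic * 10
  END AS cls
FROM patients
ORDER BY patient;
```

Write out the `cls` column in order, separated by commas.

patient=Carmen: triage < 2 AND systolic >= 153 → 180
patient=Eve: triage < 3 → 121
patient=Gus: ELSE → 1400
patient=Hiro: ELSE → 1300
patient=Ines: triage < 3 → 164
patient=Kai: triage < 3 → 136
patient=Omar: ELSE → 1770
patient=Rosa: triage < 3 → 151
patient=Tara: triage < 3 → 137
patient=Wes: ELSE → 1660
patient=Xiu: triage < 3 → 146
patient=Yara: triage < 3 → 119

180, 121, 1400, 1300, 164, 136, 1770, 151, 137, 1660, 146, 119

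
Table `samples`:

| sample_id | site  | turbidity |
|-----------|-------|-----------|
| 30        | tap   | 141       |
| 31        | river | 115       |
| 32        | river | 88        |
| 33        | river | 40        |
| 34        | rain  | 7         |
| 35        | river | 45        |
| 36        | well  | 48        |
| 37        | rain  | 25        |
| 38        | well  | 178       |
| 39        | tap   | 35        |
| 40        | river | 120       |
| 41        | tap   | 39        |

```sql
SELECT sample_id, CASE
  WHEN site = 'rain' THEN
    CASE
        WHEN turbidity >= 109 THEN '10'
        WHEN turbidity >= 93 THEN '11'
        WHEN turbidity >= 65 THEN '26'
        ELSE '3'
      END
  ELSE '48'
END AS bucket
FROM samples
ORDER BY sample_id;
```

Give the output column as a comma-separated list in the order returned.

sample_id=30: site='tap' → outer ELSE → 48
sample_id=31: site='river' → outer ELSE → 48
sample_id=32: site='river' → outer ELSE → 48
sample_id=33: site='river' → outer ELSE → 48
sample_id=34: site='rain' → inner[ELSE] → 3
sample_id=35: site='river' → outer ELSE → 48
sample_id=36: site='well' → outer ELSE → 48
sample_id=37: site='rain' → inner[ELSE] → 3
sample_id=38: site='well' → outer ELSE → 48
sample_id=39: site='tap' → outer ELSE → 48
sample_id=40: site='river' → outer ELSE → 48
sample_id=41: site='tap' → outer ELSE → 48

48, 48, 48, 48, 3, 48, 48, 3, 48, 48, 48, 48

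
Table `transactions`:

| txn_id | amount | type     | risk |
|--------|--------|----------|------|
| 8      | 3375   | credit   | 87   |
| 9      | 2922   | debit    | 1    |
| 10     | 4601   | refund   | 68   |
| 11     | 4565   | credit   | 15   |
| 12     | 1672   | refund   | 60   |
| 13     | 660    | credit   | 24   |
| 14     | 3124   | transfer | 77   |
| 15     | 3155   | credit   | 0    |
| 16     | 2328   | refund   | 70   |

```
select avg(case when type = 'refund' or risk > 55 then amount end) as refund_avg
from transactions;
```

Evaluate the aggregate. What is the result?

3020

txn_id=8: ✓ → 3375
txn_id=9: ✗
txn_id=10: ✓ → 4601
txn_id=11: ✗
txn_id=12: ✓ → 1672
txn_id=13: ✗
txn_id=14: ✓ → 3124
txn_id=15: ✗
txn_id=16: ✓ → 2328
refund_avg = (3375 + 4601 + 1672 + 3124 + 2328) / 5 = 3020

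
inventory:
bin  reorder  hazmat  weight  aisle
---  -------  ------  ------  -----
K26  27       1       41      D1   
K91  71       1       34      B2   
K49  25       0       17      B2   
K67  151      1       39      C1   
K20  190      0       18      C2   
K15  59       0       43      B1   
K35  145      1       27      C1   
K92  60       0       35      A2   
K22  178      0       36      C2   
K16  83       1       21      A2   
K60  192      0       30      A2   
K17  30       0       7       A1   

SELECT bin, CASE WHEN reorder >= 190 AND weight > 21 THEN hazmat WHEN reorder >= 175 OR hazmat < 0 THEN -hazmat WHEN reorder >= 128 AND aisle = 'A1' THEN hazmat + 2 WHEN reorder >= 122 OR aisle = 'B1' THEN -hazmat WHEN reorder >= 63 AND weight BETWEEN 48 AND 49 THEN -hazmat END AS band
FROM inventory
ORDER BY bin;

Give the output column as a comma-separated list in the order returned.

bin=K15: reorder >= 122 OR aisle = 'B1' → 0
bin=K16: (no match → NULL) → NULL
bin=K17: (no match → NULL) → NULL
bin=K20: reorder >= 175 OR hazmat < 0 → 0
bin=K22: reorder >= 175 OR hazmat < 0 → 0
bin=K26: (no match → NULL) → NULL
bin=K35: reorder >= 122 OR aisle = 'B1' → -1
bin=K49: (no match → NULL) → NULL
bin=K60: reorder >= 190 AND weight > 21 → 0
bin=K67: reorder >= 122 OR aisle = 'B1' → -1
bin=K91: (no match → NULL) → NULL
bin=K92: (no match → NULL) → NULL

0, NULL, NULL, 0, 0, NULL, -1, NULL, 0, -1, NULL, NULL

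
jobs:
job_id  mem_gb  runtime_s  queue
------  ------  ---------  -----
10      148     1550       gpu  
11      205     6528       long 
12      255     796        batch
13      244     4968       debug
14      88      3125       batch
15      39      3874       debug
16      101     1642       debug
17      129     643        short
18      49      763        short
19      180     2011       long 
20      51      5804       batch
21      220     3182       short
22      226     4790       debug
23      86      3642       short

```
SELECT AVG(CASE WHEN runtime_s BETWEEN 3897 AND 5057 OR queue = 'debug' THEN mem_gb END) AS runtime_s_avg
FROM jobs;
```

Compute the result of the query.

152.5

job_id=10: ✗
job_id=11: ✗
job_id=12: ✗
job_id=13: ✓ → 244
job_id=14: ✗
job_id=15: ✓ → 39
job_id=16: ✓ → 101
job_id=17: ✗
job_id=18: ✗
job_id=19: ✗
job_id=20: ✗
job_id=21: ✗
job_id=22: ✓ → 226
job_id=23: ✗
runtime_s_avg = (244 + 39 + 101 + 226) / 4 = 152.5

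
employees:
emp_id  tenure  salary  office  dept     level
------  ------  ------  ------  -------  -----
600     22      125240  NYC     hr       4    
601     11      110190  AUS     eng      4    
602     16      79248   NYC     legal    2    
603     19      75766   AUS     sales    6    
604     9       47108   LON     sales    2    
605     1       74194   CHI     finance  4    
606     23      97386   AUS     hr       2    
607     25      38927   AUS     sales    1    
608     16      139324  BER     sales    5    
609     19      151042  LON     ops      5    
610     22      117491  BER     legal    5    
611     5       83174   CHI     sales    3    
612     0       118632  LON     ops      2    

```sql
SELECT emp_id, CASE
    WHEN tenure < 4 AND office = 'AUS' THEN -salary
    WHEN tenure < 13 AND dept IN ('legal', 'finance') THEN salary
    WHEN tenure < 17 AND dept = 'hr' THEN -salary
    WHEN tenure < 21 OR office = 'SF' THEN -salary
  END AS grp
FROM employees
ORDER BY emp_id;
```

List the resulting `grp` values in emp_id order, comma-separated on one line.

NULL, -110190, -79248, -75766, -47108, 74194, NULL, NULL, -139324, -151042, NULL, -83174, -118632

emp_id=600: (no match → NULL) → NULL
emp_id=601: tenure < 21 OR office = 'SF' → -110190
emp_id=602: tenure < 21 OR office = 'SF' → -79248
emp_id=603: tenure < 21 OR office = 'SF' → -75766
emp_id=604: tenure < 21 OR office = 'SF' → -47108
emp_id=605: tenure < 13 AND dept IN ('legal', 'finance') → 74194
emp_id=606: (no match → NULL) → NULL
emp_id=607: (no match → NULL) → NULL
emp_id=608: tenure < 21 OR office = 'SF' → -139324
emp_id=609: tenure < 21 OR office = 'SF' → -151042
emp_id=610: (no match → NULL) → NULL
emp_id=611: tenure < 21 OR office = 'SF' → -83174
emp_id=612: tenure < 21 OR office = 'SF' → -118632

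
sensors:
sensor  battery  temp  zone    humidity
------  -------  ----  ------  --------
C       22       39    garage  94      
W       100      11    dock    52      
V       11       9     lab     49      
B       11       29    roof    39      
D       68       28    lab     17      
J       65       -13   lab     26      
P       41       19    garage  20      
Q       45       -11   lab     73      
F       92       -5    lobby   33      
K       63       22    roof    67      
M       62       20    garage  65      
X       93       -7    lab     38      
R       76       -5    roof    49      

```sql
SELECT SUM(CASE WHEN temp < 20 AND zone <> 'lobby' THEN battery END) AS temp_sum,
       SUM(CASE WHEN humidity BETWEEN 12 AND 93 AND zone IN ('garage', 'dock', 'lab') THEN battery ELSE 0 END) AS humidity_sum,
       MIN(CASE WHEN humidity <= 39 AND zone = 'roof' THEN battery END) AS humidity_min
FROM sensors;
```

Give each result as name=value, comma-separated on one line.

temp_sum=431, humidity_sum=485, humidity_min=11

[temp_sum: temp < 20 AND zone <> 'lobby']
sensor=C: ✗
sensor=W: ✓ → 100
sensor=V: ✓ → 11
sensor=B: ✗
sensor=D: ✗
sensor=J: ✓ → 65
sensor=P: ✓ → 41
sensor=Q: ✓ → 45
sensor=F: ✗
sensor=K: ✗
sensor=M: ✗
sensor=X: ✓ → 93
sensor=R: ✓ → 76
temp_sum = 100 + 11 + 65 + 41 + 45 + 93 + 76 = 431
—
[humidity_sum: humidity BETWEEN 12 AND 93 AND zone IN ('garage', 'dock', 'lab')]
sensor=C: ✗
sensor=W: ✓ → 100
sensor=V: ✓ → 11
sensor=B: ✗
sensor=D: ✓ → 68
sensor=J: ✓ → 65
sensor=P: ✓ → 41
sensor=Q: ✓ → 45
sensor=F: ✗
sensor=K: ✗
sensor=M: ✓ → 62
sensor=X: ✓ → 93
sensor=R: ✗
humidity_sum = 100 + 11 + 68 + 65 + 41 + 45 + 62 + 93 = 485
—
[humidity_min: humidity <= 39 AND zone = 'roof']
sensor=C: ✗
sensor=W: ✗
sensor=V: ✗
sensor=B: ✓ → 11
sensor=D: ✗
sensor=J: ✗
sensor=P: ✗
sensor=Q: ✗
sensor=F: ✗
sensor=K: ✗
sensor=M: ✗
sensor=X: ✗
sensor=R: ✗
humidity_min = MIN(11) = 11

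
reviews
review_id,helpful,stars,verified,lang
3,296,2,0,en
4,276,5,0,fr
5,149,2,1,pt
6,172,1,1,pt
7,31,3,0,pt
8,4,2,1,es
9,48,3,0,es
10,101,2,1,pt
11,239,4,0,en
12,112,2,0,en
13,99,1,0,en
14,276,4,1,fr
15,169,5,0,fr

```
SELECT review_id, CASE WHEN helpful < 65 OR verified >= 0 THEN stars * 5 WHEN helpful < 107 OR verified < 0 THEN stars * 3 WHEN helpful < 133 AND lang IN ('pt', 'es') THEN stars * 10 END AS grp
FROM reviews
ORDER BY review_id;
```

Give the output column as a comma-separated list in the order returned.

review_id=3: helpful < 65 OR verified >= 0 → 10
review_id=4: helpful < 65 OR verified >= 0 → 25
review_id=5: helpful < 65 OR verified >= 0 → 10
review_id=6: helpful < 65 OR verified >= 0 → 5
review_id=7: helpful < 65 OR verified >= 0 → 15
review_id=8: helpful < 65 OR verified >= 0 → 10
review_id=9: helpful < 65 OR verified >= 0 → 15
review_id=10: helpful < 65 OR verified >= 0 → 10
review_id=11: helpful < 65 OR verified >= 0 → 20
review_id=12: helpful < 65 OR verified >= 0 → 10
review_id=13: helpful < 65 OR verified >= 0 → 5
review_id=14: helpful < 65 OR verified >= 0 → 20
review_id=15: helpful < 65 OR verified >= 0 → 25

10, 25, 10, 5, 15, 10, 15, 10, 20, 10, 5, 20, 25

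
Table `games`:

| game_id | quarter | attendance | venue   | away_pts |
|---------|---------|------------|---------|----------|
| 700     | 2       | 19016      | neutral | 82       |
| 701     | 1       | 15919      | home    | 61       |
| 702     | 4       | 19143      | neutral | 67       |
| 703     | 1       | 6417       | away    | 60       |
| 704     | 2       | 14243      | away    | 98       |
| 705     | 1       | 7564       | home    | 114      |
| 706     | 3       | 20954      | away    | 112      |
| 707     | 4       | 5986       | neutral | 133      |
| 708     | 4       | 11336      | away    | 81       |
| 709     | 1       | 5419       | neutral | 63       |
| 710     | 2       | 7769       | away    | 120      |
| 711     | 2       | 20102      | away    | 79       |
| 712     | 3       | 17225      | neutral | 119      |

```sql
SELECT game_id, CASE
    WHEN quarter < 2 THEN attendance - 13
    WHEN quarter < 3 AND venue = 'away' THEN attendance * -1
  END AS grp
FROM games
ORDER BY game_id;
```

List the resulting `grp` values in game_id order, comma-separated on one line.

NULL, 15906, NULL, 6404, -14243, 7551, NULL, NULL, NULL, 5406, -7769, -20102, NULL

game_id=700: (no match → NULL) → NULL
game_id=701: quarter < 2 → 15906
game_id=702: (no match → NULL) → NULL
game_id=703: quarter < 2 → 6404
game_id=704: quarter < 3 AND venue = 'away' → -14243
game_id=705: quarter < 2 → 7551
game_id=706: (no match → NULL) → NULL
game_id=707: (no match → NULL) → NULL
game_id=708: (no match → NULL) → NULL
game_id=709: quarter < 2 → 5406
game_id=710: quarter < 3 AND venue = 'away' → -7769
game_id=711: quarter < 3 AND venue = 'away' → -20102
game_id=712: (no match → NULL) → NULL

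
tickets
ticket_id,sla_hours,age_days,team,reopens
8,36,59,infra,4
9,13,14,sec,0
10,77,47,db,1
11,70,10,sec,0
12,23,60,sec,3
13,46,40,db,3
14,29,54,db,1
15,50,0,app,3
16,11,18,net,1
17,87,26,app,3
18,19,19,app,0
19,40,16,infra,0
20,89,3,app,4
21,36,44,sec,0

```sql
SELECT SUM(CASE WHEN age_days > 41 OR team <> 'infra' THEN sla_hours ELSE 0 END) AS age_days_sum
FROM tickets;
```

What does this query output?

586

ticket_id=8: ✓ → 36
ticket_id=9: ✓ → 13
ticket_id=10: ✓ → 77
ticket_id=11: ✓ → 70
ticket_id=12: ✓ → 23
ticket_id=13: ✓ → 46
ticket_id=14: ✓ → 29
ticket_id=15: ✓ → 50
ticket_id=16: ✓ → 11
ticket_id=17: ✓ → 87
ticket_id=18: ✓ → 19
ticket_id=19: ✗
ticket_id=20: ✓ → 89
ticket_id=21: ✓ → 36
age_days_sum = 36 + 13 + 77 + 70 + 23 + 46 + 29 + 50 + 11 + 87 + 19 + 89 + 36 = 586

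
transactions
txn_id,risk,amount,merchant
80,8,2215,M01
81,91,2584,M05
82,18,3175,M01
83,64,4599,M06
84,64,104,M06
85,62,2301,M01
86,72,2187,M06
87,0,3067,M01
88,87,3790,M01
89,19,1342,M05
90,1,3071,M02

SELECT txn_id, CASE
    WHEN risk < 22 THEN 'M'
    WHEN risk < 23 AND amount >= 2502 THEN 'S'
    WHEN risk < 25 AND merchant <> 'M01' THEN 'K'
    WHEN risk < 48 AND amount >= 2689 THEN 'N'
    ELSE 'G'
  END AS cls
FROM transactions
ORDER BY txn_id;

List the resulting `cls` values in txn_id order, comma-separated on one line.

M, G, M, G, G, G, G, M, G, M, M

txn_id=80: risk < 22 → M
txn_id=81: ELSE → G
txn_id=82: risk < 22 → M
txn_id=83: ELSE → G
txn_id=84: ELSE → G
txn_id=85: ELSE → G
txn_id=86: ELSE → G
txn_id=87: risk < 22 → M
txn_id=88: ELSE → G
txn_id=89: risk < 22 → M
txn_id=90: risk < 22 → M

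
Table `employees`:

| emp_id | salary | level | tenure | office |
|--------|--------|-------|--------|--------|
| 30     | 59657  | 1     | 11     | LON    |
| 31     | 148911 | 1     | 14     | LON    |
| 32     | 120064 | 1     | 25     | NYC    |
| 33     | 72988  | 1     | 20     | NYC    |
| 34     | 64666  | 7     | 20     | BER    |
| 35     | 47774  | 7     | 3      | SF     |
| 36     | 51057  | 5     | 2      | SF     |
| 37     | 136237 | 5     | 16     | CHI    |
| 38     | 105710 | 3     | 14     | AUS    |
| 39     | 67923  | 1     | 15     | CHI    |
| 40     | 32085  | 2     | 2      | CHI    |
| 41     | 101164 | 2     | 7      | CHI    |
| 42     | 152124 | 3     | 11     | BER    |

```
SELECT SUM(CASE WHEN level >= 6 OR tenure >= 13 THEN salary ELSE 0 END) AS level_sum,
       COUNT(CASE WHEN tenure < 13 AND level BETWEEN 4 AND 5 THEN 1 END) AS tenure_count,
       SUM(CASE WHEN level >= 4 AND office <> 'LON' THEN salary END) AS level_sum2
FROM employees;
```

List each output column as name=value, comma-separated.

level_sum=764273, tenure_count=1, level_sum2=299734

[level_sum: level >= 6 OR tenure >= 13]
emp_id=30: ✗
emp_id=31: ✓ → 148911
emp_id=32: ✓ → 120064
emp_id=33: ✓ → 72988
emp_id=34: ✓ → 64666
emp_id=35: ✓ → 47774
emp_id=36: ✗
emp_id=37: ✓ → 136237
emp_id=38: ✓ → 105710
emp_id=39: ✓ → 67923
emp_id=40: ✗
emp_id=41: ✗
emp_id=42: ✗
level_sum = 148911 + 120064 + 72988 + 64666 + 47774 + 136237 + 105710 + 67923 = 764273
—
[tenure_count: tenure < 13 AND level BETWEEN 4 AND 5]
emp_id=30: ✗
emp_id=31: ✗
emp_id=32: ✗
emp_id=33: ✗
emp_id=34: ✗
emp_id=35: ✗
emp_id=36: ✓ → 1
emp_id=37: ✗
emp_id=38: ✗
emp_id=39: ✗
emp_id=40: ✗
emp_id=41: ✗
emp_id=42: ✗
tenure_count = COUNT(1) = 1
—
[level_sum2: level >= 4 AND office <> 'LON']
emp_id=30: ✗
emp_id=31: ✗
emp_id=32: ✗
emp_id=33: ✗
emp_id=34: ✓ → 64666
emp_id=35: ✓ → 47774
emp_id=36: ✓ → 51057
emp_id=37: ✓ → 136237
emp_id=38: ✗
emp_id=39: ✗
emp_id=40: ✗
emp_id=41: ✗
emp_id=42: ✗
level_sum2 = 64666 + 47774 + 51057 + 136237 = 299734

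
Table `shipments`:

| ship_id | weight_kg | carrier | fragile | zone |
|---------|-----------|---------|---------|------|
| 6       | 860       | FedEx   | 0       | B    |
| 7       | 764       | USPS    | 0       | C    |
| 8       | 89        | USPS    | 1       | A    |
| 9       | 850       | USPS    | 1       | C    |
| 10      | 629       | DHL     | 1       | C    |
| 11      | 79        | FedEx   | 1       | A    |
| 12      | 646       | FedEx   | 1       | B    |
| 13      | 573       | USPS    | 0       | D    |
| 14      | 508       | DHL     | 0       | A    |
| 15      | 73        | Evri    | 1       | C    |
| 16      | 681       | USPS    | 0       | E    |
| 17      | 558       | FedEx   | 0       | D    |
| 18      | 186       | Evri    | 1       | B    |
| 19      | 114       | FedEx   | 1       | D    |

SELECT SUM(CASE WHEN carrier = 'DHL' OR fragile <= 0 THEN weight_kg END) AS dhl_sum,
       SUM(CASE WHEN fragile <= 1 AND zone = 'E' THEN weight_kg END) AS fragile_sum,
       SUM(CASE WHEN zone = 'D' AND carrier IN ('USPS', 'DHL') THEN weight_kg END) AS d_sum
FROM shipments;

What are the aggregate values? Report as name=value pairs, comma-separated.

[dhl_sum: carrier = 'DHL' OR fragile <= 0]
ship_id=6: ✓ → 860
ship_id=7: ✓ → 764
ship_id=8: ✗
ship_id=9: ✗
ship_id=10: ✓ → 629
ship_id=11: ✗
ship_id=12: ✗
ship_id=13: ✓ → 573
ship_id=14: ✓ → 508
ship_id=15: ✗
ship_id=16: ✓ → 681
ship_id=17: ✓ → 558
ship_id=18: ✗
ship_id=19: ✗
dhl_sum = 860 + 764 + 629 + 573 + 508 + 681 + 558 = 4573
—
[fragile_sum: fragile <= 1 AND zone = 'E']
ship_id=6: ✗
ship_id=7: ✗
ship_id=8: ✗
ship_id=9: ✗
ship_id=10: ✗
ship_id=11: ✗
ship_id=12: ✗
ship_id=13: ✗
ship_id=14: ✗
ship_id=15: ✗
ship_id=16: ✓ → 681
ship_id=17: ✗
ship_id=18: ✗
ship_id=19: ✗
fragile_sum = 681
—
[d_sum: zone = 'D' AND carrier IN ('USPS', 'DHL')]
ship_id=6: ✗
ship_id=7: ✗
ship_id=8: ✗
ship_id=9: ✗
ship_id=10: ✗
ship_id=11: ✗
ship_id=12: ✗
ship_id=13: ✓ → 573
ship_id=14: ✗
ship_id=15: ✗
ship_id=16: ✗
ship_id=17: ✗
ship_id=18: ✗
ship_id=19: ✗
d_sum = 573

dhl_sum=4573, fragile_sum=681, d_sum=573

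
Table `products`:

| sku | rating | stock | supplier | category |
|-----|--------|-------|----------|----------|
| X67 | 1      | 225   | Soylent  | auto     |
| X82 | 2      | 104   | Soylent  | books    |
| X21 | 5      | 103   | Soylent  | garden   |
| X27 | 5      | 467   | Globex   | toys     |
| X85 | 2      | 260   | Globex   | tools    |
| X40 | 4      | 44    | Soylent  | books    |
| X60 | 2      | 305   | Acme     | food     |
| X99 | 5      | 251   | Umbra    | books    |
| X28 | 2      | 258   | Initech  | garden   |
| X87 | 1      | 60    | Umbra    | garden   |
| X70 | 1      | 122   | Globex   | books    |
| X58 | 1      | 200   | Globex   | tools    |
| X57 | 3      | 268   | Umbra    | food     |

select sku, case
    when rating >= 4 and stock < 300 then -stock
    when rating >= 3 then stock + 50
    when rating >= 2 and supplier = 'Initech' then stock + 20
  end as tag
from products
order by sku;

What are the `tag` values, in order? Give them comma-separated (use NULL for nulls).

sku=X21: rating >= 4 and stock < 300 → -103
sku=X27: rating >= 3 → 517
sku=X28: rating >= 2 and supplier = 'Initech' → 278
sku=X40: rating >= 4 and stock < 300 → -44
sku=X57: rating >= 3 → 318
sku=X58: (no match → NULL) → NULL
sku=X60: (no match → NULL) → NULL
sku=X67: (no match → NULL) → NULL
sku=X70: (no match → NULL) → NULL
sku=X82: (no match → NULL) → NULL
sku=X85: (no match → NULL) → NULL
sku=X87: (no match → NULL) → NULL
sku=X99: rating >= 4 and stock < 300 → -251

-103, 517, 278, -44, 318, NULL, NULL, NULL, NULL, NULL, NULL, NULL, -251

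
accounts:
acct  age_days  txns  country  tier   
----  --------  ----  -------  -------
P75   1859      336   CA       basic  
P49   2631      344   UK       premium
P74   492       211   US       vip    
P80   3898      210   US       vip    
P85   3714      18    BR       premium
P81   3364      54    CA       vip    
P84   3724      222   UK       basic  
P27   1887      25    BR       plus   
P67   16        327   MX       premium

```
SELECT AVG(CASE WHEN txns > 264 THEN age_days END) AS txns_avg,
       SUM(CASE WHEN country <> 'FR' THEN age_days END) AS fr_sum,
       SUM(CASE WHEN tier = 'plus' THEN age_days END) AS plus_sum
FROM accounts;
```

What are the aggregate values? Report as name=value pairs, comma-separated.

txns_avg=1502, fr_sum=21585, plus_sum=1887

[txns_avg: txns > 264]
acct=P75: ✓ → 1859
acct=P49: ✓ → 2631
acct=P74: ✗
acct=P80: ✗
acct=P85: ✗
acct=P81: ✗
acct=P84: ✗
acct=P27: ✗
acct=P67: ✓ → 16
txns_avg = (1859 + 2631 + 16) / 3 = 1502
—
[fr_sum: country <> 'FR']
acct=P75: ✓ → 1859
acct=P49: ✓ → 2631
acct=P74: ✓ → 492
acct=P80: ✓ → 3898
acct=P85: ✓ → 3714
acct=P81: ✓ → 3364
acct=P84: ✓ → 3724
acct=P27: ✓ → 1887
acct=P67: ✓ → 16
fr_sum = 1859 + 2631 + 492 + 3898 + 3714 + 3364 + 3724 + 1887 + 16 = 21585
—
[plus_sum: tier = 'plus']
acct=P75: ✗
acct=P49: ✗
acct=P74: ✗
acct=P80: ✗
acct=P85: ✗
acct=P81: ✗
acct=P84: ✗
acct=P27: ✓ → 1887
acct=P67: ✗
plus_sum = 1887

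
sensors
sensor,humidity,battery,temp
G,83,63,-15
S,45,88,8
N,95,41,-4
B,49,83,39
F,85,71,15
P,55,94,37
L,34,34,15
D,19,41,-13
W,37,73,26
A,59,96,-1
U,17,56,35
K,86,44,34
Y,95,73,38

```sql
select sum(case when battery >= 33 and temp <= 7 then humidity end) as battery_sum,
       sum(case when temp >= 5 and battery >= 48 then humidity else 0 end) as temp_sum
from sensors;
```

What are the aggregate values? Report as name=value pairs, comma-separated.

[battery_sum: battery >= 33 and temp <= 7]
sensor=G: ✓ → 83
sensor=S: ✗
sensor=N: ✓ → 95
sensor=B: ✗
sensor=F: ✗
sensor=P: ✗
sensor=L: ✗
sensor=D: ✓ → 19
sensor=W: ✗
sensor=A: ✓ → 59
sensor=U: ✗
sensor=K: ✗
sensor=Y: ✗
battery_sum = 83 + 95 + 19 + 59 = 256
—
[temp_sum: temp >= 5 and battery >= 48]
sensor=G: ✗
sensor=S: ✓ → 45
sensor=N: ✗
sensor=B: ✓ → 49
sensor=F: ✓ → 85
sensor=P: ✓ → 55
sensor=L: ✗
sensor=D: ✗
sensor=W: ✓ → 37
sensor=A: ✗
sensor=U: ✓ → 17
sensor=K: ✗
sensor=Y: ✓ → 95
temp_sum = 45 + 49 + 85 + 55 + 37 + 17 + 95 = 383

battery_sum=256, temp_sum=383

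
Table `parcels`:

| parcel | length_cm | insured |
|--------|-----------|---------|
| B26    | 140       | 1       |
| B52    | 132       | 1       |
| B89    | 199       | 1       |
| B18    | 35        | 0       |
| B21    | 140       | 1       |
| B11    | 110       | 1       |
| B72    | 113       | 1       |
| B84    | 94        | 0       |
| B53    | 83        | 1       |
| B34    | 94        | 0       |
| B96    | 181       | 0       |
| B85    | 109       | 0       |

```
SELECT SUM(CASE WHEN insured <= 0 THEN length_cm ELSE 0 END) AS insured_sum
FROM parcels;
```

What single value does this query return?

513

parcel=B26: ✗
parcel=B52: ✗
parcel=B89: ✗
parcel=B18: ✓ → 35
parcel=B21: ✗
parcel=B11: ✗
parcel=B72: ✗
parcel=B84: ✓ → 94
parcel=B53: ✗
parcel=B34: ✓ → 94
parcel=B96: ✓ → 181
parcel=B85: ✓ → 109
insured_sum = 35 + 94 + 94 + 181 + 109 = 513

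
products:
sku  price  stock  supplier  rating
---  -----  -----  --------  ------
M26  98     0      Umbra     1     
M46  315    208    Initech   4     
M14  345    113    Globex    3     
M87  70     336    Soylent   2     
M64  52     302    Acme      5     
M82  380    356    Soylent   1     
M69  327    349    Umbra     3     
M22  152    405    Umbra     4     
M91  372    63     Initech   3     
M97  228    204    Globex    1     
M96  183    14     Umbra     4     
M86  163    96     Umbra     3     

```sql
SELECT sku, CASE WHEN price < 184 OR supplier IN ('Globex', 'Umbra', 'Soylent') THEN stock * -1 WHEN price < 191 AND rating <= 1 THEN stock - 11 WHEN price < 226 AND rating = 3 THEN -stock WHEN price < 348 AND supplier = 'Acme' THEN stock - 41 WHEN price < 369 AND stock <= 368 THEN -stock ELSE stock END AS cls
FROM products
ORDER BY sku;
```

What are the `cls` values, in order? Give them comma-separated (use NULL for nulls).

sku=M14: price < 184 OR supplier IN ('Globex', 'Umbra', 'Soylent') → -113
sku=M22: price < 184 OR supplier IN ('Globex', 'Umbra', 'Soylent') → -405
sku=M26: price < 184 OR supplier IN ('Globex', 'Umbra', 'Soylent') → 0
sku=M46: price < 369 AND stock <= 368 → -208
sku=M64: price < 184 OR supplier IN ('Globex', 'Umbra', 'Soylent') → -302
sku=M69: price < 184 OR supplier IN ('Globex', 'Umbra', 'Soylent') → -349
sku=M82: price < 184 OR supplier IN ('Globex', 'Umbra', 'Soylent') → -356
sku=M86: price < 184 OR supplier IN ('Globex', 'Umbra', 'Soylent') → -96
sku=M87: price < 184 OR supplier IN ('Globex', 'Umbra', 'Soylent') → -336
sku=M91: ELSE → 63
sku=M96: price < 184 OR supplier IN ('Globex', 'Umbra', 'Soylent') → -14
sku=M97: price < 184 OR supplier IN ('Globex', 'Umbra', 'Soylent') → -204

-113, -405, 0, -208, -302, -349, -356, -96, -336, 63, -14, -204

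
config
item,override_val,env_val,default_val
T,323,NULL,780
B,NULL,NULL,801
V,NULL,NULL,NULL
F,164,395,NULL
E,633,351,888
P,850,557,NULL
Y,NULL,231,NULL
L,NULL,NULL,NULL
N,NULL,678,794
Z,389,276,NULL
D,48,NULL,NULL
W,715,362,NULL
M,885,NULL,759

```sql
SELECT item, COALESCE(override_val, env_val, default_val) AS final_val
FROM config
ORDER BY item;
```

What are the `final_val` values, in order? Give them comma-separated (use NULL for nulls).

item=B: override_val=NULL, env_val=NULL, default_val=801 → 801
item=D: override_val=48 → 48
item=E: override_val=633 → 633
item=F: override_val=164 → 164
item=L: override_val=NULL, env_val=NULL, default_val=NULL (all NULL) → NULL
item=M: override_val=885 → 885
item=N: override_val=NULL, env_val=678 → 678
item=P: override_val=850 → 850
item=T: override_val=323 → 323
item=V: override_val=NULL, env_val=NULL, default_val=NULL (all NULL) → NULL
item=W: override_val=715 → 715
item=Y: override_val=NULL, env_val=231 → 231
item=Z: override_val=389 → 389

801, 48, 633, 164, NULL, 885, 678, 850, 323, NULL, 715, 231, 389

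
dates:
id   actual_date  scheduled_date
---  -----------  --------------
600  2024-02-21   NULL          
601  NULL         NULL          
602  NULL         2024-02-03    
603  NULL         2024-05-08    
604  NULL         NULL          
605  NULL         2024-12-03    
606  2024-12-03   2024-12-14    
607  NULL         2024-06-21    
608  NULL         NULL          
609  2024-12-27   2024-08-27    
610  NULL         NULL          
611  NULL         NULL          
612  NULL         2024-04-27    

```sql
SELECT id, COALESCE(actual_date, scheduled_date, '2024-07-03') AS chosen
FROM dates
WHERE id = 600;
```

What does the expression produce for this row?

id = 600: actual_date=2024-02-21, scheduled_date=NULL.
actual_date=2024-02-21 → 2024-02-21

2024-02-21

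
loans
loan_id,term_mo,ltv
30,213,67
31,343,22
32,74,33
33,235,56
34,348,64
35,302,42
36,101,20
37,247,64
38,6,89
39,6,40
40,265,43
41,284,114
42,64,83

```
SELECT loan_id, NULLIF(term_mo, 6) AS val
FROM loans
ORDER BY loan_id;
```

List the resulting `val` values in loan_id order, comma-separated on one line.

213, 343, 74, 235, 348, 302, 101, 247, NULL, NULL, 265, 284, 64

loan_id=30: term_mo=213 vs 6: differ → 213
loan_id=31: term_mo=343 vs 6: differ → 343
loan_id=32: term_mo=74 vs 6: differ → 74
loan_id=33: term_mo=235 vs 6: differ → 235
loan_id=34: term_mo=348 vs 6: differ → 348
loan_id=35: term_mo=302 vs 6: differ → 302
loan_id=36: term_mo=101 vs 6: differ → 101
loan_id=37: term_mo=247 vs 6: differ → 247
loan_id=38: term_mo=6 vs 6: equal → NULL
loan_id=39: term_mo=6 vs 6: equal → NULL
loan_id=40: term_mo=265 vs 6: differ → 265
loan_id=41: term_mo=284 vs 6: differ → 284
loan_id=42: term_mo=64 vs 6: differ → 64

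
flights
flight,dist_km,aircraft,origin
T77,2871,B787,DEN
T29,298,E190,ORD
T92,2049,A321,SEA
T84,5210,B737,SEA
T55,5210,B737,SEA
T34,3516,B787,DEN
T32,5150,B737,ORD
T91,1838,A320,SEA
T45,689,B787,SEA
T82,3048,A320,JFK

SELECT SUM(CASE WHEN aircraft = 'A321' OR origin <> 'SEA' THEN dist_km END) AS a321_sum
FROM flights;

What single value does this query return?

flight=T77: ✓ → 2871
flight=T29: ✓ → 298
flight=T92: ✓ → 2049
flight=T84: ✗
flight=T55: ✗
flight=T34: ✓ → 3516
flight=T32: ✓ → 5150
flight=T91: ✗
flight=T45: ✗
flight=T82: ✓ → 3048
a321_sum = 2871 + 298 + 2049 + 3516 + 5150 + 3048 = 16932

16932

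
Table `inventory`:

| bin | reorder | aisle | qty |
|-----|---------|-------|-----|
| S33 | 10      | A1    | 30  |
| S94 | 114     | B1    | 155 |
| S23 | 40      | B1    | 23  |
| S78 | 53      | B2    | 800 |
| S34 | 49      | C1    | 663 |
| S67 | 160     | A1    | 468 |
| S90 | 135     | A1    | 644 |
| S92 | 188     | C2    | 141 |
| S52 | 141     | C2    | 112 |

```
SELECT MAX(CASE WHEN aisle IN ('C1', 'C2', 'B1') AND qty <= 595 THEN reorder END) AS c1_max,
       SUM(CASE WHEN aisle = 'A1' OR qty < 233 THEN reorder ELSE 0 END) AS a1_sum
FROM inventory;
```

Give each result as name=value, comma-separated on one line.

[c1_max: aisle IN ('C1', 'C2', 'B1') AND qty <= 595]
bin=S33: ✗
bin=S94: ✓ → 114
bin=S23: ✓ → 40
bin=S78: ✗
bin=S34: ✗
bin=S67: ✗
bin=S90: ✗
bin=S92: ✓ → 188
bin=S52: ✓ → 141
c1_max = MAX(114, 40, 188, 141) = 188
—
[a1_sum: aisle = 'A1' OR qty < 233]
bin=S33: ✓ → 10
bin=S94: ✓ → 114
bin=S23: ✓ → 40
bin=S78: ✗
bin=S34: ✗
bin=S67: ✓ → 160
bin=S90: ✓ → 135
bin=S92: ✓ → 188
bin=S52: ✓ → 141
a1_sum = 10 + 114 + 40 + 160 + 135 + 188 + 141 = 788

c1_max=188, a1_sum=788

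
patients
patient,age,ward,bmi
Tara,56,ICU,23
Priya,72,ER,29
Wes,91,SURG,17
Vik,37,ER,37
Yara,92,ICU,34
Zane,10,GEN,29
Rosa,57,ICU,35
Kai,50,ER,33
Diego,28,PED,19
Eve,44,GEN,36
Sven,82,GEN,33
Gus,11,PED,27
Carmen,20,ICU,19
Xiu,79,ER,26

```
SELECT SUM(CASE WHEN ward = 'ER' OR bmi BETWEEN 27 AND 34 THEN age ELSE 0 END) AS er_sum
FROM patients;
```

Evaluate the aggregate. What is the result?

patient=Tara: ✗
patient=Priya: ✓ → 72
patient=Wes: ✗
patient=Vik: ✓ → 37
patient=Yara: ✓ → 92
patient=Zane: ✓ → 10
patient=Rosa: ✗
patient=Kai: ✓ → 50
patient=Diego: ✗
patient=Eve: ✗
patient=Sven: ✓ → 82
patient=Gus: ✓ → 11
patient=Carmen: ✗
patient=Xiu: ✓ → 79
er_sum = 72 + 37 + 92 + 10 + 50 + 82 + 11 + 79 = 433

433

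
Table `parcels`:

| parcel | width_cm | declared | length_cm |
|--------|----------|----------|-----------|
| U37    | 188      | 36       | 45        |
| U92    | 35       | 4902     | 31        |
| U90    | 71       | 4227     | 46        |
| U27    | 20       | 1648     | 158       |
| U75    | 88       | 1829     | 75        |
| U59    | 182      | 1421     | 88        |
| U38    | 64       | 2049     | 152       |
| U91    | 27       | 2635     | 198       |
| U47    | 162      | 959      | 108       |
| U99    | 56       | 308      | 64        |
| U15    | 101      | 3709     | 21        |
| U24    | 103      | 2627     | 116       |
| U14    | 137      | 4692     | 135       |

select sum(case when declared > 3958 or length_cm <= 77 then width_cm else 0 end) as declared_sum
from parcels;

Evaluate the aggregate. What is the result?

676

parcel=U37: ✓ → 188
parcel=U92: ✓ → 35
parcel=U90: ✓ → 71
parcel=U27: ✗
parcel=U75: ✓ → 88
parcel=U59: ✗
parcel=U38: ✗
parcel=U91: ✗
parcel=U47: ✗
parcel=U99: ✓ → 56
parcel=U15: ✓ → 101
parcel=U24: ✗
parcel=U14: ✓ → 137
declared_sum = 188 + 35 + 71 + 88 + 56 + 101 + 137 = 676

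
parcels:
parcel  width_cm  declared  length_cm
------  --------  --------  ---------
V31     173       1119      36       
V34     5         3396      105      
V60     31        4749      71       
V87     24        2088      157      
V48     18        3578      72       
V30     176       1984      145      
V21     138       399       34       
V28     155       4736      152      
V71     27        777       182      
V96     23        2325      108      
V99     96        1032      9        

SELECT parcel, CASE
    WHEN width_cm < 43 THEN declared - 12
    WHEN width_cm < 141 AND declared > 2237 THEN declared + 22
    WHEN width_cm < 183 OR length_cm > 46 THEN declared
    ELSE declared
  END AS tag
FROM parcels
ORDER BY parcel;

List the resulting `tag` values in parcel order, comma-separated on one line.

parcel=V21: width_cm < 183 OR length_cm > 46 → 399
parcel=V28: width_cm < 183 OR length_cm > 46 → 4736
parcel=V30: width_cm < 183 OR length_cm > 46 → 1984
parcel=V31: width_cm < 183 OR length_cm > 46 → 1119
parcel=V34: width_cm < 43 → 3384
parcel=V48: width_cm < 43 → 3566
parcel=V60: width_cm < 43 → 4737
parcel=V71: width_cm < 43 → 765
parcel=V87: width_cm < 43 → 2076
parcel=V96: width_cm < 43 → 2313
parcel=V99: width_cm < 183 OR length_cm > 46 → 1032

399, 4736, 1984, 1119, 3384, 3566, 4737, 765, 2076, 2313, 1032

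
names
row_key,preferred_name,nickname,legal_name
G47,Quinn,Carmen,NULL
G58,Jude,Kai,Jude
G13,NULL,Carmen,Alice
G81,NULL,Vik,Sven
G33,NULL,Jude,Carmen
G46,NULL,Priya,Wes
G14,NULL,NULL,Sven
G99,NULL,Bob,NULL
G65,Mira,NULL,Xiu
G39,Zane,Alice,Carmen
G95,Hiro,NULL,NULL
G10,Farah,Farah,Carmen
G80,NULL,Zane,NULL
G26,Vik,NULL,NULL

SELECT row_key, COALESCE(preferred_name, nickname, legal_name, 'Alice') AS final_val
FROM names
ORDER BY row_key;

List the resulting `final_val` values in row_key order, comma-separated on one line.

Farah, Carmen, Sven, Vik, Jude, Zane, Priya, Quinn, Jude, Mira, Zane, Vik, Hiro, Bob

row_key=G10: preferred_name=Farah → Farah
row_key=G13: preferred_name=NULL, nickname=Carmen → Carmen
row_key=G14: preferred_name=NULL, nickname=NULL, legal_name=Sven → Sven
row_key=G26: preferred_name=Vik → Vik
row_key=G33: preferred_name=NULL, nickname=Jude → Jude
row_key=G39: preferred_name=Zane → Zane
row_key=G46: preferred_name=NULL, nickname=Priya → Priya
row_key=G47: preferred_name=Quinn → Quinn
row_key=G58: preferred_name=Jude → Jude
row_key=G65: preferred_name=Mira → Mira
row_key=G80: preferred_name=NULL, nickname=Zane → Zane
row_key=G81: preferred_name=NULL, nickname=Vik → Vik
row_key=G95: preferred_name=Hiro → Hiro
row_key=G99: preferred_name=NULL, nickname=Bob → Bob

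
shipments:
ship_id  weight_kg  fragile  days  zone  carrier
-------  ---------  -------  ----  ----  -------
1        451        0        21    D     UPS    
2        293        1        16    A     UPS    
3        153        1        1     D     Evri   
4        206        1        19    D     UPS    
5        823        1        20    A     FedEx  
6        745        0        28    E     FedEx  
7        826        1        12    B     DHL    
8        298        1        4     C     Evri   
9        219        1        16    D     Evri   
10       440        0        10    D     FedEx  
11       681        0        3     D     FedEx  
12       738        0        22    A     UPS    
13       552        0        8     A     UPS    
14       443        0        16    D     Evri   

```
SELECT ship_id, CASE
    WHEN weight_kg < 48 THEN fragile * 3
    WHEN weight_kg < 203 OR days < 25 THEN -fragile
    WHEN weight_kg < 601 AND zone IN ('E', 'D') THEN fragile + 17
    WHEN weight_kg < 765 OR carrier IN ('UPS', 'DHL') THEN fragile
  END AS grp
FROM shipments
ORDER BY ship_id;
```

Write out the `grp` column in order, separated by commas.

ship_id=1: weight_kg < 203 OR days < 25 → 0
ship_id=2: weight_kg < 203 OR days < 25 → -1
ship_id=3: weight_kg < 203 OR days < 25 → -1
ship_id=4: weight_kg < 203 OR days < 25 → -1
ship_id=5: weight_kg < 203 OR days < 25 → -1
ship_id=6: weight_kg < 765 OR carrier IN ('UPS', 'DHL') → 0
ship_id=7: weight_kg < 203 OR days < 25 → -1
ship_id=8: weight_kg < 203 OR days < 25 → -1
ship_id=9: weight_kg < 203 OR days < 25 → -1
ship_id=10: weight_kg < 203 OR days < 25 → 0
ship_id=11: weight_kg < 203 OR days < 25 → 0
ship_id=12: weight_kg < 203 OR days < 25 → 0
ship_id=13: weight_kg < 203 OR days < 25 → 0
ship_id=14: weight_kg < 203 OR days < 25 → 0

0, -1, -1, -1, -1, 0, -1, -1, -1, 0, 0, 0, 0, 0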